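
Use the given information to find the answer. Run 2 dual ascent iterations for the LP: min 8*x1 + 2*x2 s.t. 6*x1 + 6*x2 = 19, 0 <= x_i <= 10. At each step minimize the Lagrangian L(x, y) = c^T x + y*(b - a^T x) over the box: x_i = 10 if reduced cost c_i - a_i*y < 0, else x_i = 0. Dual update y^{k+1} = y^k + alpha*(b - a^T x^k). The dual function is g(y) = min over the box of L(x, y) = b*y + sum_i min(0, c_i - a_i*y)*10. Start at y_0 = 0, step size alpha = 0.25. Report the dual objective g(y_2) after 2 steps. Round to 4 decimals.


Dual ascent for LP: min 8*x1 + 2*x2, 6*x1 + 6*x2 = 19, 0 <= x_i <= 10
Step 1: y^k = 0.0, reduced costs: (8.0, 2.0)
  x^k = (0.0, 0.0), subgradient = b - a^T x = 19.0
  y^{k+1} = 0.0 + 0.25*19.0 = 4.75
Step 2: y^k = 4.75, reduced costs: (-20.5, -26.5)
  x^k = (10.0, 10.0), subgradient = b - a^T x = -101.0
  y^{k+1} = 4.75 + 0.25*-101.0 = -20.5
Dual objective at y_2 = -20.5: reduced costs (131.0, 125.0), box minimizer x = (0.0, 0.0)
g(y_2) = b*y + (c1 - a1*y)*x1 + (c2 - a2*y)*x2 = 19*(-20.5) + 131.0*0.0 + 125.0*0.0 = -389.5 + 0.0 + 0.0 = -389.5


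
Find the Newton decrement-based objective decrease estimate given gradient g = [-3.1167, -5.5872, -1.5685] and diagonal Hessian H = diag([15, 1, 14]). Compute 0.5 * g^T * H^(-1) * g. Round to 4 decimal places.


Step 1: H is diagonal, so H^(-1) * g = [-0.2078, -5.5872, -0.112].
Step 2: g^T H^(-1) g = sum_i g_i^2 / H_ii
  = (-3.1167)^2/15 + (-5.5872)^2/1 + (-1.5685)^2/14
  = 0.6476 + 31.2168 + 0.1757 = 32.0401
Step 3: Objective decrease = 0.5 * g^T H^(-1) g = 16.0201


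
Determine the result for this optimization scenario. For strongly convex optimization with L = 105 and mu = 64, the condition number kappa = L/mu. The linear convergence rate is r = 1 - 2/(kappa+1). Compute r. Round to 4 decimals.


Step 1: Compute the condition number.
kappa = L/mu = 105/64 = 1.6406
Step 2: Compute the convergence rate.
r = 1 - 2/(kappa + 1) = 1 - 2*mu/(L + mu) = (L - mu)/(L + mu) = 41/169 = 0.2426


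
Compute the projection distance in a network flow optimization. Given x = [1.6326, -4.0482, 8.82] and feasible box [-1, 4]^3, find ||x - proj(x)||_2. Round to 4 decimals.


Project each component onto [-1, 4].
clip(1.6326) = 1.6326, clip(-4.0482) = -1.0, clip(8.82) = 4.0
Projection = [1.6326, -1.0, 4.0]
Squared diffs: [0.0, 9.2915, 23.2324]
Distance = sqrt(32.5239) = 5.703


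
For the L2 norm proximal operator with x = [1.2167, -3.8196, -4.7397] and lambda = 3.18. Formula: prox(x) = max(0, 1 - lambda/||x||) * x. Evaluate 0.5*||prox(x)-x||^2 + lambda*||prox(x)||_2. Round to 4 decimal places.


Step 1: Compute ||x||.
||x|| = 6.2076
Step 2: Compute scaling factor.
scale = max(0, 1 - 3.18/6.2076) = 0.4877
Step 3: prox(x) = [0.5934, -1.8629, -2.3117]
||prox(x)|| = 3.0276
Step 4: Proximal objective.
0.5*||prox-x||^2 = 5.0562
lambda*||prox|| = 9.6278
Total = 14.684


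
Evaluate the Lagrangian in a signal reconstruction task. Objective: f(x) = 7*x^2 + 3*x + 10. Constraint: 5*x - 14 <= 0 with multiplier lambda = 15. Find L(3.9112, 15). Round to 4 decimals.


Step 1: Evaluate f(x).
f(3.9112) = 7*3.9112^2 + 3*3.9112 + 10 = 128.816
Step 2: Evaluate g(x).
g(3.9112) = 5*3.9112 - 14 = 5.556
Step 3: Compute Lagrangian.
L = 128.816 + 15*5.556 = 212.156


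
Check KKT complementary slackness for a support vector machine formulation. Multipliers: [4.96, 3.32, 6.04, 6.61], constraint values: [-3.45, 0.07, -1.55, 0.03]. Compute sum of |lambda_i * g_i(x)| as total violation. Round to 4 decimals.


KKT complementary slackness check:
lambda_1 * g_1 = 4.96 * -3.45 = -17.112
lambda_2 * g_2 = 3.32 * 0.07 = 0.2324
lambda_3 * g_3 = 6.04 * -1.55 = -9.362
lambda_4 * g_4 = 6.61 * 0.03 = 0.1983
Total violation = 17.112 + 0.2324 + 9.362 + 0.1983 = 26.9047


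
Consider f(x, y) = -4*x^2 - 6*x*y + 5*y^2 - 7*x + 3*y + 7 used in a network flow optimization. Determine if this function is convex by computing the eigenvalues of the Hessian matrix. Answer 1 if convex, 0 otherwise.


The Hessian of f(x,y) = -4*x^2 - 6*x*y + 5*y^2 - 7*x + 3*y + 7 is:
H = [[-8, -6], [-6, 10]]
Trace = -8 + 10 = 2
Determinant = -8*10 - (-6)^2 = -116
Discriminant = (2)^2 - 4*-116 = 468.0
Eigenvalues: lambda_1 = -9.8167, lambda_2 = 11.8167
The function is not convex.

0


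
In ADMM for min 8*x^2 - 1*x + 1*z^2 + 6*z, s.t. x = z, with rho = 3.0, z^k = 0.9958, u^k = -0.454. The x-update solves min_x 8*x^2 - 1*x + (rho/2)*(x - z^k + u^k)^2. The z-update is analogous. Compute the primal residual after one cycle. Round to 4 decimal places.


ADMM iteration with rho = 3.0, z^k = 0.9958, u^k = -0.454
Step 1: x-update.
Minimize 8*x^2 - 1*x + (3.0/2)*(x - 0.9958 - 0.454)^2
FOC: (2*8 + 3.0)*x = 1 + 3.0*(0.9958 + 0.454)
x^{k+1} = 0.2815
Step 2: z-update.
Minimize 1*z^2 + 6*z + (3.0/2)*(0.2815 - z - 0.454)^2
FOC: (2*1 + 3.0)*z = -6 + 3.0*(0.2815 - 0.454)
z^{k+1} = -1.3035
Step 3: u-update.
u^{k+1} = -0.454 + 0.2815 + 1.3035 = 1.131
Step 4: Primal residual = |0.2815 + 1.3035| = 1.585


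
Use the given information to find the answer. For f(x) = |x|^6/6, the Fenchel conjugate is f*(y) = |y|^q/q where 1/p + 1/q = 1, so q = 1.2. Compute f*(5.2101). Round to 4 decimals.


The conjugate exponent q satisfies 1/p + 1/q = 1.
p = 6, so q = 6/(6 - 1) = 1.2
|y|^q = 5.2101^1.2 = 7.248
f*(5.2101) = 7.248 / 1.2 = 6.04


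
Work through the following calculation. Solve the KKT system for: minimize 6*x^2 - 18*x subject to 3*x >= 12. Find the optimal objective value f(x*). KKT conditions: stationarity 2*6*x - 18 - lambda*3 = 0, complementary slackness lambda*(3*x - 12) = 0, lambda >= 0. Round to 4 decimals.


Step 1: Try lambda = 0 (constraint inactive).
x_unc = 18/(2*6) = 1.5
Check: 3*1.5 = 4.5 < 12 -- violated!
Step 2: Constraint must be active: 3*x = 12
x* = 12/3 = 4.0
lambda = (2*6*4.0 - 18)/3 = 10.0
Step 3: Compute optimal value.
f(x*) = 6*4.0^2 - 18*4.0 = 24.0


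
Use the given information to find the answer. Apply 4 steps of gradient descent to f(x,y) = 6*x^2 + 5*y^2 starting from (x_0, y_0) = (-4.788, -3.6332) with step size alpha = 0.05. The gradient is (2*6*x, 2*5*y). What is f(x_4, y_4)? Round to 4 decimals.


Gradient descent on f(x,y) = 6*x^2 + 5*y^2.
Starting point: (-4.788, -3.6332), alpha = 0.05
Step 1: grad_x = 2*6*-4.788 = -57.456, grad_y = 2*5*-3.6332 = -36.332
  x_1 = -4.788 - 0.05*-57.456 = -1.9152
  y_1 = -3.6332 - 0.05*-36.332 = -1.8166
Step 2: grad_x = 2*6*-1.9152 = -22.9824, grad_y = 2*5*-1.8166 = -18.166
  x_2 = -1.9152 - 0.05*-22.9824 = -0.7661
  y_2 = -1.8166 - 0.05*-18.166 = -0.9083
Step 3: grad_x = 2*6*-0.7661 = -9.193, grad_y = 2*5*-0.9083 = -9.083
  x_3 = -0.7661 - 0.05*-9.193 = -0.3064
  y_3 = -0.9083 - 0.05*-9.083 = -0.4542
Step 4: grad_x = 2*6*-0.3064 = -3.6772, grad_y = 2*5*-0.4542 = -4.5415
  x_4 = -0.3064 - 0.05*-3.6772 = -0.1226
  y_4 = -0.4542 - 0.05*-4.5415 = -0.2271
f(-0.1226, -0.2271) = 6*(-0.1226)^2 + 5*(-0.2271)^2 = 0.348


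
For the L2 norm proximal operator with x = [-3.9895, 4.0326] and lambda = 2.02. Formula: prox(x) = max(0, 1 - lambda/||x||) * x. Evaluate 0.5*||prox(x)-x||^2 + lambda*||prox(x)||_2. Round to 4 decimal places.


Step 1: Compute ||x||.
||x|| = 5.6726
Step 2: Compute scaling factor.
scale = max(0, 1 - 2.02/5.6726) = 0.6439
Step 3: prox(x) = [-2.5688, 2.5966]
||prox(x)|| = 3.6526
Step 4: Proximal objective.
0.5*||prox-x||^2 = 2.0402
lambda*||prox|| = 7.3783
Total = 9.4184


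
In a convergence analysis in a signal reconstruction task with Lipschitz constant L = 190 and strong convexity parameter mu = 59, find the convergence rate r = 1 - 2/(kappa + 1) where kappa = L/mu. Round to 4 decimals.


Step 1: Compute the condition number.
kappa = L/mu = 190/59 = 3.2203
Step 2: Compute the convergence rate.
r = 1 - 2/(kappa + 1) = 1 - 2*mu/(L + mu) = (L - mu)/(L + mu) = 131/249 = 0.5261


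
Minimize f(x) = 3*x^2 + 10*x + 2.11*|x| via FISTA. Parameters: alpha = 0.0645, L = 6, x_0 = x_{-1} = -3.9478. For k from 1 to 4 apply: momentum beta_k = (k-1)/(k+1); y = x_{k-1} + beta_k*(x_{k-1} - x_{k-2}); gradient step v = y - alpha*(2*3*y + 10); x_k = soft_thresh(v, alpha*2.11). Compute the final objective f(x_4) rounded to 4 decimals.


FISTA on f(x) = 3*x^2 + 10*x + 2.11*|x|
L = 6, alpha = 0.0645
Iteration 1: beta = 0.0, y = -3.9478 + 0.0*(-3.9478 + 3.9478) = -3.9478
  grad(y) = -13.6868, v = y - alpha*grad = -3.065
  prox(v) = soft_thresh(-3.065, 0.1361) = -2.9289
Iteration 2: beta = 0.3333, y = -2.9289 + 0.3333*(-2.9289 + 3.9478) = -2.5893
  grad(y) = -5.5357, v = y - alpha*grad = -2.2322
  prox(v) = soft_thresh(-2.2322, 0.1361) = -2.0961
Iteration 3: beta = 0.5, y = -2.0961 + 0.5*(-2.0961 + 2.9289) = -1.6797
  grad(y) = -0.0785, v = y - alpha*grad = -1.6747
  prox(v) = soft_thresh(-1.6747, 0.1361) = -1.5386
Iteration 4: beta = 0.6, y = -1.5386 + 0.6*(-1.5386 + 2.0961) = -1.2041
  grad(y) = 2.7756, v = y - alpha*grad = -1.3831
  prox(v) = soft_thresh(-1.3831, 0.1361) = -1.247
f(x_4) = 3*(-1.247)^2 + 10*(-1.247) + 2.11*|-1.247| = -5.1738


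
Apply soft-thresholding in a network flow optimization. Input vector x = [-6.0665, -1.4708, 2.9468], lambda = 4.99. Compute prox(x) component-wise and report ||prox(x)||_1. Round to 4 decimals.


Soft-thresholding with lambda = 4.99:
prox(-6.0665) = sign(-6.0665)*max(|-6.0665| - 4.99, 0) = -1.0765
prox(-1.4708) = sign(-1.4708)*max(|-1.4708| - 4.99, 0) = 0.0
prox(2.9468) = sign(2.9468)*max(|2.9468| - 4.99, 0) = 0.0
prox(x) = [-1.0765, 0.0, 0.0]
||prox(x)||_1 = 1.0765 + 0.0 + 0.0 = 1.0765


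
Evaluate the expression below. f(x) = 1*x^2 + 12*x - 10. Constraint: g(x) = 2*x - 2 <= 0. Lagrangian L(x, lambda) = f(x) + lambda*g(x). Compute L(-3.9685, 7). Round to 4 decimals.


Step 1: Evaluate f(x).
f(-3.9685) = 1*(-3.9685)^2 + 12*(-3.9685) - 10 = -41.873
Step 2: Evaluate g(x).
g(-3.9685) = 2*-3.9685 - 2 = -9.937
Step 3: Compute Lagrangian.
L = -41.873 + 7*-9.937 = -111.432


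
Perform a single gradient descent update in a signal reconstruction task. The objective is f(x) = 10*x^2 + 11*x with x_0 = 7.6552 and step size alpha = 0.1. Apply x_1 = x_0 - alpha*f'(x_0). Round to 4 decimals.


We compute the gradient at x_0 and apply the update.
f'(x) = 20*x + 11
f'(7.6552) = 20*7.6552 + 11 = 164.104
x_1 = 7.6552 - 0.1*164.104 = -8.7552


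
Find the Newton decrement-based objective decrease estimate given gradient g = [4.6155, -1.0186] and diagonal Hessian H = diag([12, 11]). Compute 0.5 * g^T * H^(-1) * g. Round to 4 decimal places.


Step 1: H is diagonal, so H^(-1) * g = [0.3846, -0.0926].
Step 2: g^T H^(-1) g = sum_i g_i^2 / H_ii
  = (4.6155)^2/12 + (-1.0186)^2/11
  = 1.7752 + 0.0943 = 1.8696
Step 3: Objective decrease = 0.5 * g^T H^(-1) g = 0.9348


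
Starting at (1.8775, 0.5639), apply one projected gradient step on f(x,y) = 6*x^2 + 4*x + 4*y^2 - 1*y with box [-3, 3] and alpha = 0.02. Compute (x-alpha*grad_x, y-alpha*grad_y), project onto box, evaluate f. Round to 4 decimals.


Step 1: Compute gradient at (1.8775, 0.5639).
grad_x = 2*6*1.8775 + 4 = 26.53
grad_y = 2*4*0.5639 - 1 = 3.5112
Step 2: Gradient step.
x_raw = 1.8775 - 0.02*26.53 = 1.3469
y_raw = 0.5639 - 0.02*3.5112 = 0.4937
Step 3: Project onto [-3, 3].
x_proj = clip(1.3469) = 1.3469
y_proj = clip(0.4937) = 0.4937
Step 4: Evaluate f.
f(1.3469, 0.4937) = 16.7536


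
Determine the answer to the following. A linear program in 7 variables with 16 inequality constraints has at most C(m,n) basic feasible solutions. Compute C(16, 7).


Each vertex corresponds to some choice of n active constraints out of m, so the number of vertices is at most C(m, n) = m! / (n!(m-n)!).
m = 16, n = 7
Numerator: 16 * 15 * 14 * 13 * 12 * 11 * 10
Denominator: 7! = 5040
C(16, 7) = 11440


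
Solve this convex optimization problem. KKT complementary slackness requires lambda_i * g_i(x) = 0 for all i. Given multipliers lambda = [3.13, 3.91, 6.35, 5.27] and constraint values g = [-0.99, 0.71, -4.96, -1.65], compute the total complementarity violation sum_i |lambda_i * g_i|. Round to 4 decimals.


KKT complementary slackness check:
lambda_1 * g_1 = 3.13 * -0.99 = -3.0987
lambda_2 * g_2 = 3.91 * 0.71 = 2.7761
lambda_3 * g_3 = 6.35 * -4.96 = -31.496
lambda_4 * g_4 = 5.27 * -1.65 = -8.6955
Total violation = 3.0987 + 2.7761 + 31.496 + 8.6955 = 46.0663


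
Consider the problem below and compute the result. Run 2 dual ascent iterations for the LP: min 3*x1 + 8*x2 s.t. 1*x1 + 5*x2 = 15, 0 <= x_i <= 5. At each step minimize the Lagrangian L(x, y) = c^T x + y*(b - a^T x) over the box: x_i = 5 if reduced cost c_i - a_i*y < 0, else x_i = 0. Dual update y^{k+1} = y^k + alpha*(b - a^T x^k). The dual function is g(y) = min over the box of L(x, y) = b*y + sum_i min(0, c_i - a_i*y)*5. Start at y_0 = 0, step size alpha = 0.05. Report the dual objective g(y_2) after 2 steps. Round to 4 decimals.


Dual ascent for LP: min 3*x1 + 8*x2, 1*x1 + 5*x2 = 15, 0 <= x_i <= 5
Step 1: y^k = 0.0, reduced costs: (3.0, 8.0)
  x^k = (0.0, 0.0), subgradient = b - a^T x = 15.0
  y^{k+1} = 0.0 + 0.05*15.0 = 0.75
Step 2: y^k = 0.75, reduced costs: (2.25, 4.25)
  x^k = (0.0, 0.0), subgradient = b - a^T x = 15.0
  y^{k+1} = 0.75 + 0.05*15.0 = 1.5
Dual objective at y_2 = 1.5: reduced costs (1.5, 0.5), box minimizer x = (0.0, 0.0)
g(y_2) = b*y + (c1 - a1*y)*x1 + (c2 - a2*y)*x2 = 15*1.5 + 1.5*0.0 + 0.5*0.0 = 22.5 + 0.0 + 0.0 = 22.5


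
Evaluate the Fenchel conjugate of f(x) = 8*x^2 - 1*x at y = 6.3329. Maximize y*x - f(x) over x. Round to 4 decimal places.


f*(y) = sup_x {y*x - a*x^2 - b*x} = sup_x {(y-b)*x - a*x^2}
FOC: (y - b) - 2a*x = 0 => x* = (y - b)/(2a)
x* = (6.3329 + 1)/(2*8) = 0.4583
f*(6.3329) = (y-b)^2/(4a) = (6.3329 + 1)^2/(4*8)
= 53.7714/32 = 1.6804


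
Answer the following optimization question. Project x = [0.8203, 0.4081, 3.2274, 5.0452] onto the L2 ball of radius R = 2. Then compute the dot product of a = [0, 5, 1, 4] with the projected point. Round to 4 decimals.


Step 1: Compute ||x|| (intermediates to 6 decimals).
||x|| = sqrt(0.8203^2 + 0.4081^2 + 3.2274^2 + 5.0452^2) = 6.058844
Step 2: Project.
Since ||x|| > R, scale = R/||x|| = 2/6.058844 = 0.330096, proj(x) = scale * x
proj(x) = [0.270778, 0.134712, 1.065352, 1.6654]
Step 3: Dot product.
a^T * proj(x) = 0*0.270778 + 5*0.134712 + 1*1.065352 + 4*1.6654 = 8.4005


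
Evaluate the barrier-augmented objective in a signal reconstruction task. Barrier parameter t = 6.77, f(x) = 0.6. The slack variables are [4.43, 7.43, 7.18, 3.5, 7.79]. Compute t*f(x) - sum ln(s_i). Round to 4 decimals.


Step 1: Compute log-barrier.
ln values: [1.4884, 2.0055, 1.9713, 1.2528, 2.0528]
phi = -(1.4884 + 2.0055 + 1.9713 + 1.2528 + 2.0528) = -8.7708
Step 2: Compute augmented objective.
t*f(x) = 6.77*0.6 = 4.062
Total = 4.062 - 8.7708 = -4.7088


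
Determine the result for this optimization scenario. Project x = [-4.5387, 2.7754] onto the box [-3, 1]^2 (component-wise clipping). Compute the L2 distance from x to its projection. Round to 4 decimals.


Project each component onto [-3, 1].
clip(-4.5387) = -3.0, clip(2.7754) = 1.0
Projection = [-3.0, 1.0]
Squared diffs: [2.3676, 3.152]
Distance = sqrt(5.5196) = 2.3494


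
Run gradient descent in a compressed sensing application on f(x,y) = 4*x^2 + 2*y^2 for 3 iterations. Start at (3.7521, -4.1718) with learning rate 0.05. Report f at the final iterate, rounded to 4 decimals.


Gradient descent on f(x,y) = 4*x^2 + 2*y^2.
Starting point: (3.7521, -4.1718), alpha = 0.05
Step 1: grad_x = 2*4*3.7521 = 30.0168, grad_y = 2*2*-4.1718 = -16.6872
  x_1 = 3.7521 - 0.05*30.0168 = 2.2513
  y_1 = -4.1718 - 0.05*-16.6872 = -3.3374
Step 2: grad_x = 2*4*2.2513 = 18.0101, grad_y = 2*2*-3.3374 = -13.3498
  x_2 = 2.2513 - 0.05*18.0101 = 1.3508
  y_2 = -3.3374 - 0.05*-13.3498 = -2.67
Step 3: grad_x = 2*4*1.3508 = 10.806, grad_y = 2*2*-2.67 = -10.6798
  x_3 = 1.3508 - 0.05*10.806 = 0.8105
  y_3 = -2.67 - 0.05*-10.6798 = -2.136
f(0.8105, -2.136) = 4*0.8105^2 + 2*(-2.136)^2 = 11.752


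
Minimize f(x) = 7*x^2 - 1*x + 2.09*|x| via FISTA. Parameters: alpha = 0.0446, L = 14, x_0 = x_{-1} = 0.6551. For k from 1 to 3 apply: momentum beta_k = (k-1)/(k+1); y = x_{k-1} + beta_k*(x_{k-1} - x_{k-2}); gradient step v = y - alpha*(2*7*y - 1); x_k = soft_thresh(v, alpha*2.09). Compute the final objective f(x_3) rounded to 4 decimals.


FISTA on f(x) = 7*x^2 - 1*x + 2.09*|x|
L = 14, alpha = 0.0446
Iteration 1: beta = 0.0, y = 0.6551 + 0.0*(0.6551 - 0.6551) = 0.6551
  grad(y) = 8.1714, v = y - alpha*grad = 0.2907
  prox(v) = soft_thresh(0.2907, 0.0932) = 0.1974
Iteration 2: beta = 0.3333, y = 0.1974 + 0.3333*(0.1974 - 0.6551) = 0.0449
  grad(y) = -0.3716, v = y - alpha*grad = 0.0615
  prox(v) = soft_thresh(0.0615, 0.0932) = 0.0
Iteration 3: beta = 0.5, y = 0.0 + 0.5*(0.0 - 0.1974) = -0.0987
  grad(y) = -2.3821, v = y - alpha*grad = 0.0075
  prox(v) = soft_thresh(0.0075, 0.0932) = 0.0
f(x_3) = 7*0.0^2 - 1*0.0 + 2.09*|0.0| = 0.0


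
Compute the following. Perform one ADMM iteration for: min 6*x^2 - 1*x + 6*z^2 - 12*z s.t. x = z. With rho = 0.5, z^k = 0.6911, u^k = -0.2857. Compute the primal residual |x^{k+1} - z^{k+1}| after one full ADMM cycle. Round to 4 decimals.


ADMM iteration with rho = 0.5, z^k = 0.6911, u^k = -0.2857
Step 1: x-update.
Minimize 6*x^2 - 1*x + (0.5/2)*(x - 0.6911 - 0.2857)^2
FOC: (2*6 + 0.5)*x = 1 + 0.5*(0.6911 + 0.2857)
x^{k+1} = 0.1191
Step 2: z-update.
Minimize 6*z^2 - 12*z + (0.5/2)*(0.1191 - z - 0.2857)^2
FOC: (2*6 + 0.5)*z = 12 + 0.5*(0.1191 - 0.2857)
z^{k+1} = 0.9533
Step 3: u-update.
u^{k+1} = -0.2857 + 0.1191 - 0.9533 = -1.12
Step 4: Primal residual = |0.1191 - 0.9533| = 0.8343


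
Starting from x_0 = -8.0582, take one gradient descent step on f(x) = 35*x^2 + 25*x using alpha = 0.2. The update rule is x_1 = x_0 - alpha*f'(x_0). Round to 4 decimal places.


We compute the gradient at x_0 and apply the update.
f'(x) = 70*x + 25
f'(-8.0582) = 70*-8.0582 + 25 = -539.074
x_1 = -8.0582 - 0.2*-539.074 = 99.7566


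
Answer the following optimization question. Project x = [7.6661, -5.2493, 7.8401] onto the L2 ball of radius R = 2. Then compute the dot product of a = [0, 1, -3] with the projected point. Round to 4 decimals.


Step 1: Compute ||x|| (intermediates to 6 decimals).
||x|| = sqrt(7.6661^2 + (-5.2493)^2 + 7.8401^2) = 12.156949
Step 2: Project.
Since ||x|| > R, scale = R/||x|| = 2/12.156949 = 0.164515, proj(x) = scale * x
proj(x) = [1.261188, -0.863589, 1.289814]
Step 3: Dot product.
a^T * proj(x) = 0*1.261188 + 1*(-0.863589) - 3*1.289814 = -4.733


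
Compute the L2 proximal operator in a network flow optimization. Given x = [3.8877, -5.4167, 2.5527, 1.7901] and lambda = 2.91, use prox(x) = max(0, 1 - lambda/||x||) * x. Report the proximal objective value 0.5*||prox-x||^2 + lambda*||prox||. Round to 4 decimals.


Step 1: Compute ||x||.
||x|| = 7.3604
Step 2: Compute scaling factor.
scale = max(0, 1 - 2.91/7.3604) = 0.6046
Step 3: prox(x) = [2.3507, -3.2752, 1.5435, 1.0824]
||prox(x)|| = 4.4504
Step 4: Proximal objective.
0.5*||prox-x||^2 = 4.2341
lambda*||prox|| = 12.9507
Total = 17.1847


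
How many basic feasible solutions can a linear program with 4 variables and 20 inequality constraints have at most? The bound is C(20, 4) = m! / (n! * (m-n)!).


Each vertex corresponds to some choice of n active constraints out of m, so the number of vertices is at most C(m, n) = m! / (n!(m-n)!).
m = 20, n = 4
Numerator: 20 * 19 * 18 * 17
Denominator: 4! = 24
C(20, 4) = 4845


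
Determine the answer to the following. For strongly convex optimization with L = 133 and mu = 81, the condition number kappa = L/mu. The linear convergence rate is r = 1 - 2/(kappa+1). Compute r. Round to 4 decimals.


Step 1: Compute the condition number.
kappa = L/mu = 133/81 = 1.642
Step 2: Compute the convergence rate.
r = 1 - 2/(kappa + 1) = 1 - 2*mu/(L + mu) = (L - mu)/(L + mu) = 52/214 = 0.243


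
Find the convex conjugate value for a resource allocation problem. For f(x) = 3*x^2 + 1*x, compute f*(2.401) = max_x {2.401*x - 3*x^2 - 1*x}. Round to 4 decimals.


f*(y) = sup_x {y*x - a*x^2 - b*x} = sup_x {(y-b)*x - a*x^2}
FOC: (y - b) - 2a*x = 0 => x* = (y - b)/(2a)
x* = (2.401 - 1)/(2*3) = 0.2335
f*(2.401) = (y-b)^2/(4a) = (2.401 - 1)^2/(4*3)
= 1.9628/12 = 0.1636


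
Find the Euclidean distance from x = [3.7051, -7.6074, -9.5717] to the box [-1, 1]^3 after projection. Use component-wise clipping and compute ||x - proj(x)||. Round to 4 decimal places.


Project each component onto [-1, 1].
clip(3.7051) = 1.0, clip(-7.6074) = -1.0, clip(-9.5717) = -1.0
Projection = [1.0, -1.0, -1.0]
Squared diffs: [7.3176, 43.6577, 73.474]
Distance = sqrt(124.4493) = 11.1557


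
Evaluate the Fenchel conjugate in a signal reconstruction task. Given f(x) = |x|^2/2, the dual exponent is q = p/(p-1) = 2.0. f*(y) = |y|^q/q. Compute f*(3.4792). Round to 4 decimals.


The conjugate exponent q satisfies 1/p + 1/q = 1.
p = 2, so q = 2/(2 - 1) = 2.0
|y|^q = 3.4792^2.0 = 12.1048
f*(3.4792) = 12.1048 / 2.0 = 6.0524


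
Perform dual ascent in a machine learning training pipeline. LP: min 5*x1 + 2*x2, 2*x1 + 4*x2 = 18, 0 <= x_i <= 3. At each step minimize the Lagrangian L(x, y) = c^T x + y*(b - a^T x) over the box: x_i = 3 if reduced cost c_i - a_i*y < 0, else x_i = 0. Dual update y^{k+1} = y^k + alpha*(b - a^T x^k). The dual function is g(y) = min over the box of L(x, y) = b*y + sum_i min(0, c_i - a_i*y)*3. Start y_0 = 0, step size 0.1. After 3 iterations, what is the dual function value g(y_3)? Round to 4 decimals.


Dual ascent for LP: min 5*x1 + 2*x2, 2*x1 + 4*x2 = 18, 0 <= x_i <= 3
Step 1: y^k = 0.0, reduced costs: (5.0, 2.0)
  x^k = (0.0, 0.0), subgradient = b - a^T x = 18.0
  y^{k+1} = 0.0 + 0.1*18.0 = 1.8
Step 2: y^k = 1.8, reduced costs: (1.4, -5.2)
  x^k = (0.0, 3.0), subgradient = b - a^T x = 6.0
  y^{k+1} = 1.8 + 0.1*6.0 = 2.4
Step 3: y^k = 2.4, reduced costs: (0.2, -7.6)
  x^k = (0.0, 3.0), subgradient = b - a^T x = 6.0
  y^{k+1} = 2.4 + 0.1*6.0 = 3.0
Dual objective at y_3 = 3.0: reduced costs (-1.0, -10.0), box minimizer x = (3.0, 3.0)
g(y_3) = b*y + (c1 - a1*y)*x1 + (c2 - a2*y)*x2 = 18*3.0 + (-1.0)*3.0 + (-10.0)*3.0 = 54.0 - 3.0 - 30.0 = 21.0


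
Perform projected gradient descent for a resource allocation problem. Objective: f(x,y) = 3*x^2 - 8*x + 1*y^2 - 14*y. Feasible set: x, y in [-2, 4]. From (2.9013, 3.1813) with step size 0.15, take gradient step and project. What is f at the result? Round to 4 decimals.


Step 1: Compute gradient at (2.9013, 3.1813).
grad_x = 2*3*2.9013 - 8 = 9.4078
grad_y = 2*1*3.1813 - 14 = -7.6374
Step 2: Gradient step.
x_raw = 2.9013 - 0.15*9.4078 = 1.4901
y_raw = 3.1813 - 0.15*-7.6374 = 4.3269
Step 3: Project onto [-2, 4].
x_proj = clip(1.4901) = 1.4901
y_proj = clip(4.3269) = 4.0
Step 4: Evaluate f.
f(1.4901, 4.0) = -45.2596


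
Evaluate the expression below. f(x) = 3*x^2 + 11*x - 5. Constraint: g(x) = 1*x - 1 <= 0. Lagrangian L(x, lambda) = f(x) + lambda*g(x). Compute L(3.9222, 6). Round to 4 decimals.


Step 1: Evaluate f(x).
f(3.9222) = 3*3.9222^2 + 11*3.9222 - 5 = 84.2952
Step 2: Evaluate g(x).
g(3.9222) = 1*3.9222 - 1 = 2.9222
Step 3: Compute Lagrangian.
L = 84.2952 + 6*2.9222 = 101.8284


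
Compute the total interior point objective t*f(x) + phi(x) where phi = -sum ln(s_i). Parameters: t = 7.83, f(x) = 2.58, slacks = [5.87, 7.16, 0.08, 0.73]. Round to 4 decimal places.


Step 1: Compute log-barrier.
ln values: [1.7699, 1.9685, -2.5257, -0.3147]
phi = -(1.7699 + 1.9685 - 2.5257 - 0.3147) = -0.8979
Step 2: Compute augmented objective.
t*f(x) = 7.83*2.58 = 20.2014
Total = 20.2014 - 0.8979 = 19.3035


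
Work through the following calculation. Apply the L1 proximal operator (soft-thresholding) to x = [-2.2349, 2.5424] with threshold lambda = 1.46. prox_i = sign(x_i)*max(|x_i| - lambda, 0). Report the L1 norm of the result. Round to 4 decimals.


Soft-thresholding with lambda = 1.46:
prox(-2.2349) = sign(-2.2349)*max(|-2.2349| - 1.46, 0) = -0.7749
prox(2.5424) = sign(2.5424)*max(|2.5424| - 1.46, 0) = 1.0824
prox(x) = [-0.7749, 1.0824]
||prox(x)||_1 = 0.7749 + 1.0824 = 1.8573


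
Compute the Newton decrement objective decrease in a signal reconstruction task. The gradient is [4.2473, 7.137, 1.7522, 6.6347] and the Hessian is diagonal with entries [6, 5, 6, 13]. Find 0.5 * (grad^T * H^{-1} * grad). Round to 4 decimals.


Step 1: H is diagonal, so H^(-1) * g = [0.7079, 1.4274, 0.292, 0.5104].
Step 2: g^T H^(-1) g = sum_i g_i^2 / H_ii
  = (4.2473)^2/6 + (7.137)^2/5 + (1.7522)^2/6 + (6.6347)^2/13
  = 3.0066 + 10.1874 + 0.5117 + 3.3861 = 17.0917
Step 3: Objective decrease = 0.5 * g^T H^(-1) g = 8.5459


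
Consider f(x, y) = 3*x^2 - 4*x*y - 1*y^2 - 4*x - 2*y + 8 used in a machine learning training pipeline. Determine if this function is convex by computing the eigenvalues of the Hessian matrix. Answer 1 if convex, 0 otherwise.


The Hessian of f(x,y) = 3*x^2 - 4*x*y - 1*y^2 - 4*x - 2*y + 8 is:
H = [[6, -4], [-4, -2]]
Trace = 6 - 2 = 4
Determinant = 6*-2 - (-4)^2 = -28
Discriminant = (4)^2 - 4*-28 = 128.0
Eigenvalues: lambda_1 = -3.6569, lambda_2 = 7.6569
The function is not convex.

0


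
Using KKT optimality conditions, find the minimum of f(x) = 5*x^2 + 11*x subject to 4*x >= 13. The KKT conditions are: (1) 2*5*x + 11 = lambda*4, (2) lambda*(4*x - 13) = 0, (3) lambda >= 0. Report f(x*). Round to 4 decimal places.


Step 1: Try lambda = 0 (constraint inactive).
x_unc = -11/(2*5) = -1.1
Check: 4*-1.1 = -4.4 < 13 -- violated!
Step 2: Constraint must be active: 4*x = 13
x* = 13/4 = 3.25
lambda = (2*5*3.25 + 11)/4 = 10.875
Step 3: Compute optimal value.
f(x*) = 5*3.25^2 + 11*3.25 = 88.5625


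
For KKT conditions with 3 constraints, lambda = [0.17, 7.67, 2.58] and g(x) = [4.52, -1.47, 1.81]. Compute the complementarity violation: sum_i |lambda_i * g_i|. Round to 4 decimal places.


KKT complementary slackness check:
lambda_1 * g_1 = 0.17 * 4.52 = 0.7684
lambda_2 * g_2 = 7.67 * -1.47 = -11.2749
lambda_3 * g_3 = 2.58 * 1.81 = 4.6698
Total violation = 0.7684 + 11.2749 + 4.6698 = 16.7131


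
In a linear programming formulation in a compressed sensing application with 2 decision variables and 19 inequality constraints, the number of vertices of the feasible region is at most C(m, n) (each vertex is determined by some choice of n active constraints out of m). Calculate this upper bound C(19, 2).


Each vertex corresponds to some choice of n active constraints out of m, so the number of vertices is at most C(m, n) = m! / (n!(m-n)!).
m = 19, n = 2
Numerator: 19 * 18
Denominator: 2! = 2
C(19, 2) = 171


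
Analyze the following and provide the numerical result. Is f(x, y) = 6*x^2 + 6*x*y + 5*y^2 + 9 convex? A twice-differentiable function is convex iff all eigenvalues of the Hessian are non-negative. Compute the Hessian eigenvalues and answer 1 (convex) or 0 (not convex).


The Hessian of f(x,y) = 6*x^2 + 6*x*y + 5*y^2 + 9 is:
H = [[12, 6], [6, 10]]
Trace = 12 + 10 = 22
Determinant = 12*10 - (6)^2 = 84
Discriminant = (22)^2 - 4*84 = 148.0
Eigenvalues: lambda_1 = 4.9172, lambda_2 = 17.0828
The function is convex.

1


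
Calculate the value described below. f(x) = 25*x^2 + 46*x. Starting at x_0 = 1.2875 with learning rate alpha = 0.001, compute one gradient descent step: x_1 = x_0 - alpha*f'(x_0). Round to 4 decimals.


We compute the gradient at x_0 and apply the update.
f'(x) = 50*x + 46
f'(1.2875) = 50*1.2875 + 46 = 110.375
x_1 = 1.2875 - 0.001*110.375 = 1.1771


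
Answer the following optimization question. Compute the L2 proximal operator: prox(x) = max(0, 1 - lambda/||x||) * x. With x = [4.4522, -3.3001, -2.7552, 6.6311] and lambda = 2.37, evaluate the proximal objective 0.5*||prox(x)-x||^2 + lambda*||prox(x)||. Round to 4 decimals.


Step 1: Compute ||x||.
||x|| = 9.0706
Step 2: Compute scaling factor.
scale = max(0, 1 - 2.37/9.0706) = 0.7387
Step 3: prox(x) = [3.2889, -2.4378, -2.0353, 4.8985]
||prox(x)|| = 6.7006
Step 4: Proximal objective.
0.5*||prox-x||^2 = 2.8085
lambda*||prox|| = 15.8804
Total = 18.6888


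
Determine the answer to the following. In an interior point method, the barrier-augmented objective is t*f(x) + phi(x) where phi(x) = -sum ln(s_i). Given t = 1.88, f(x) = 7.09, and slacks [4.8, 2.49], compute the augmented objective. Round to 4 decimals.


Step 1: Compute log-barrier.
ln values: [1.5686, 0.9123]
phi = -(1.5686 + 0.9123) = -2.4809
Step 2: Compute augmented objective.
t*f(x) = 1.88*7.09 = 13.3292
Total = 13.3292 - 2.4809 = 10.8483


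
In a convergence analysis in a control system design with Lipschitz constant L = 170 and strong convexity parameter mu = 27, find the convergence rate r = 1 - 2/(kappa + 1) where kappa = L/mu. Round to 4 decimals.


Step 1: Compute the condition number.
kappa = L/mu = 170/27 = 6.2963
Step 2: Compute the convergence rate.
r = 1 - 2/(kappa + 1) = 1 - 2*mu/(L + mu) = (L - mu)/(L + mu) = 143/197 = 0.7259


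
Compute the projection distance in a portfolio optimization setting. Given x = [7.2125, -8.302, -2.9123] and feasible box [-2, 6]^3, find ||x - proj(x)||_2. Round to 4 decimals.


Project each component onto [-2, 6].
clip(7.2125) = 6.0, clip(-8.302) = -2.0, clip(-2.9123) = -2.0
Projection = [6.0, -2.0, -2.0]
Squared diffs: [1.4702, 39.7152, 0.8323]
Distance = sqrt(42.0177) = 6.4821


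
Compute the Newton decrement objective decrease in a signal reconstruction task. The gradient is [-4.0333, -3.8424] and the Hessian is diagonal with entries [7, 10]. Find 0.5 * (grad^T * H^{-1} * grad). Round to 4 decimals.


Step 1: H is diagonal, so H^(-1) * g = [-0.5762, -0.3842].
Step 2: g^T H^(-1) g = sum_i g_i^2 / H_ii
  = (-4.0333)^2/7 + (-3.8424)^2/10
  = 2.3239 + 1.4764 = 3.8003
Step 3: Objective decrease = 0.5 * g^T H^(-1) g = 1.9002


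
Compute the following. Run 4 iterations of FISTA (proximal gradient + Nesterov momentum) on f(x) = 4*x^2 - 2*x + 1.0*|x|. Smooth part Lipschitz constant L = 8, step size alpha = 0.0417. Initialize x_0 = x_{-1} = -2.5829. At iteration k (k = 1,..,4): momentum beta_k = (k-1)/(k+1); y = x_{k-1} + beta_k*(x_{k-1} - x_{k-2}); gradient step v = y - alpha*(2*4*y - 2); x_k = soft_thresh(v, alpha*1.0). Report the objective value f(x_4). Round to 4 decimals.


FISTA on f(x) = 4*x^2 - 2*x + 1.0*|x|
L = 8, alpha = 0.0417
Iteration 1: beta = 0.0, y = -2.5829 + 0.0*(-2.5829 + 2.5829) = -2.5829
  grad(y) = -22.6632, v = y - alpha*grad = -1.6378
  prox(v) = soft_thresh(-1.6378, 0.0417) = -1.5961
Iteration 2: beta = 0.3333, y = -1.5961 + 0.3333*(-1.5961 + 2.5829) = -1.2672
  grad(y) = -12.1378, v = y - alpha*grad = -0.7611
  prox(v) = soft_thresh(-0.7611, 0.0417) = -0.7194
Iteration 3: beta = 0.5, y = -0.7194 + 0.5*(-0.7194 + 1.5961) = -0.281
  grad(y) = -4.248, v = y - alpha*grad = -0.1039
  prox(v) = soft_thresh(-0.1039, 0.0417) = -0.0622
Iteration 4: beta = 0.6, y = -0.0622 + 0.6*(-0.0622 + 0.7194) = 0.3322
  grad(y) = 0.6574, v = y - alpha*grad = 0.3048
  prox(v) = soft_thresh(0.3048, 0.0417) = 0.2631
f(x_4) = 4*0.2631^2 - 2*0.2631 + 1.0*|0.2631| = 0.0137


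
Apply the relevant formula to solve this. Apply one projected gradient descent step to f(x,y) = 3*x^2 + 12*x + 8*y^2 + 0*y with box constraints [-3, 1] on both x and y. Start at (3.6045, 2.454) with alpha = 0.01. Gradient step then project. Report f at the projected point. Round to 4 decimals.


Step 1: Compute gradient at (3.6045, 2.454).
grad_x = 2*3*3.6045 + 12 = 33.627
grad_y = 2*8*2.454 + 0 = 39.264
Step 2: Gradient step.
x_raw = 3.6045 - 0.01*33.627 = 3.2682
y_raw = 2.454 - 0.01*39.264 = 2.0614
Step 3: Project onto [-3, 1].
x_proj = clip(3.2682) = 1.0
y_proj = clip(2.0614) = 1.0
Step 4: Evaluate f.
f(1.0, 1.0) = 23.0


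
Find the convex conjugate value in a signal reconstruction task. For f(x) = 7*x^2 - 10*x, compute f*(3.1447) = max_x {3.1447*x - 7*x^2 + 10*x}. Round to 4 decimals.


f*(y) = sup_x {y*x - a*x^2 - b*x} = sup_x {(y-b)*x - a*x^2}
FOC: (y - b) - 2a*x = 0 => x* = (y - b)/(2a)
x* = (3.1447 + 10)/(2*7) = 0.9389
f*(3.1447) = (y-b)^2/(4a) = (3.1447 + 10)^2/(4*7)
= 172.7831/28 = 6.1708


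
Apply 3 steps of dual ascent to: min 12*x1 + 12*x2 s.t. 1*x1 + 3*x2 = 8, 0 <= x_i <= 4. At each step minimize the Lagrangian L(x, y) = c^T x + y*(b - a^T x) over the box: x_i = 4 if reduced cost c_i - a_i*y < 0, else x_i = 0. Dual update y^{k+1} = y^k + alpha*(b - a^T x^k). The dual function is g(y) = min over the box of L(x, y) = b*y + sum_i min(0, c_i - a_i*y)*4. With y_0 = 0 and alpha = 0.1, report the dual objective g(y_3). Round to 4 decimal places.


Dual ascent for LP: min 12*x1 + 12*x2, 1*x1 + 3*x2 = 8, 0 <= x_i <= 4
Step 1: y^k = 0.0, reduced costs: (12.0, 12.0)
  x^k = (0.0, 0.0), subgradient = b - a^T x = 8.0
  y^{k+1} = 0.0 + 0.1*8.0 = 0.8
Step 2: y^k = 0.8, reduced costs: (11.2, 9.6)
  x^k = (0.0, 0.0), subgradient = b - a^T x = 8.0
  y^{k+1} = 0.8 + 0.1*8.0 = 1.6
Step 3: y^k = 1.6, reduced costs: (10.4, 7.2)
  x^k = (0.0, 0.0), subgradient = b - a^T x = 8.0
  y^{k+1} = 1.6 + 0.1*8.0 = 2.4
Dual objective at y_3 = 2.4: reduced costs (9.6, 4.8), box minimizer x = (0.0, 0.0)
g(y_3) = b*y + (c1 - a1*y)*x1 + (c2 - a2*y)*x2 = 8*2.4 + 9.6*0.0 + 4.8*0.0 = 19.2 + 0.0 + 0.0 = 19.2


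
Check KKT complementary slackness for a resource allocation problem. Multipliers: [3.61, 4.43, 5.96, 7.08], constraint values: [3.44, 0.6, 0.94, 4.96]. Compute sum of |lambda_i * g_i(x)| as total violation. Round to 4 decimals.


KKT complementary slackness check:
lambda_1 * g_1 = 3.61 * 3.44 = 12.4184
lambda_2 * g_2 = 4.43 * 0.6 = 2.658
lambda_3 * g_3 = 5.96 * 0.94 = 5.6024
lambda_4 * g_4 = 7.08 * 4.96 = 35.1168
Total violation = 12.4184 + 2.658 + 5.6024 + 35.1168 = 55.7956


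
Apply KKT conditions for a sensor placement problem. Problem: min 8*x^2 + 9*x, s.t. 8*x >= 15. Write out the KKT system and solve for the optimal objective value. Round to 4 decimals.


Step 1: Try lambda = 0 (constraint inactive).
x_unc = -9/(2*8) = -0.5625
Check: 8*-0.5625 = -4.5 < 15 -- violated!
Step 2: Constraint must be active: 8*x = 15
x* = 15/8 = 1.875
lambda = (2*8*1.875 + 9)/8 = 4.875
Step 3: Compute optimal value.
f(x*) = 8*1.875^2 + 9*1.875 = 45.0


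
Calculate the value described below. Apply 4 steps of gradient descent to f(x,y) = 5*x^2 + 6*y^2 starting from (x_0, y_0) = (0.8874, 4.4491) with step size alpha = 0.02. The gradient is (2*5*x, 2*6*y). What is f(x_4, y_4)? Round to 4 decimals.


Gradient descent on f(x,y) = 5*x^2 + 6*y^2.
Starting point: (0.8874, 4.4491), alpha = 0.02
Step 1: grad_x = 2*5*0.8874 = 8.874, grad_y = 2*6*4.4491 = 53.3892
  x_1 = 0.8874 - 0.02*8.874 = 0.7099
  y_1 = 4.4491 - 0.02*53.3892 = 3.3813
Step 2: grad_x = 2*5*0.7099 = 7.0992, grad_y = 2*6*3.3813 = 40.5758
  x_2 = 0.7099 - 0.02*7.0992 = 0.5679
  y_2 = 3.3813 - 0.02*40.5758 = 2.5698
Step 3: grad_x = 2*5*0.5679 = 5.6794, grad_y = 2*6*2.5698 = 30.8376
  x_3 = 0.5679 - 0.02*5.6794 = 0.4543
  y_3 = 2.5698 - 0.02*30.8376 = 1.953
Step 4: grad_x = 2*5*0.4543 = 4.5435, grad_y = 2*6*1.953 = 23.4366
  x_4 = 0.4543 - 0.02*4.5435 = 0.3635
  y_4 = 1.953 - 0.02*23.4366 = 1.4843
f(0.3635, 1.4843) = 5*0.3635^2 + 6*1.4843^2 = 13.8798


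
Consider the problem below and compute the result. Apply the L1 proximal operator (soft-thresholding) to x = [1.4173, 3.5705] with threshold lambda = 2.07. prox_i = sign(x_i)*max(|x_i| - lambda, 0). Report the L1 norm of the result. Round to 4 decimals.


Soft-thresholding with lambda = 2.07:
prox(1.4173) = sign(1.4173)*max(|1.4173| - 2.07, 0) = 0.0
prox(3.5705) = sign(3.5705)*max(|3.5705| - 2.07, 0) = 1.5005
prox(x) = [0.0, 1.5005]
||prox(x)||_1 = 0.0 + 1.5005 = 1.5005


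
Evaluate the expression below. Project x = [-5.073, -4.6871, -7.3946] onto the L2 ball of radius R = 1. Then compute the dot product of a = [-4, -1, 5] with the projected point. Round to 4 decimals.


Step 1: Compute ||x|| (intermediates to 6 decimals).
||x|| = sqrt((-5.073)^2 + (-4.6871)^2 + (-7.3946)^2) = 10.118515
Step 2: Project.
Since ||x|| > R, scale = R/||x|| = 1/10.118515 = 0.098829, proj(x) = scale * x
proj(x) = [-0.50136, -0.463221, -0.730801]
Step 3: Dot product.
a^T * proj(x) = -4*(-0.50136) - 1*(-0.463221) + 5*(-0.730801) = -1.1853


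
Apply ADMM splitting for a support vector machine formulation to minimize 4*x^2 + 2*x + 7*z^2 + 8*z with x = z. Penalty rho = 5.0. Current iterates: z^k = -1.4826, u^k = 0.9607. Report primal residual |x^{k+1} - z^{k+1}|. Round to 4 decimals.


ADMM iteration with rho = 5.0, z^k = -1.4826, u^k = 0.9607
Step 1: x-update.
Minimize 4*x^2 + 2*x + (5.0/2)*(x + 1.4826 + 0.9607)^2
FOC: (2*4 + 5.0)*x = -2 + 5.0*(-1.4826 - 0.9607)
x^{k+1} = -1.0936
Step 2: z-update.
Minimize 7*z^2 + 8*z + (5.0/2)*(-1.0936 - z + 0.9607)^2
FOC: (2*7 + 5.0)*z = -8 + 5.0*(-1.0936 + 0.9607)
z^{k+1} = -0.456
Step 3: u-update.
u^{k+1} = 0.9607 - 1.0936 + 0.456 = 0.3231
Step 4: Primal residual = |-1.0936 + 0.456| = 0.6376


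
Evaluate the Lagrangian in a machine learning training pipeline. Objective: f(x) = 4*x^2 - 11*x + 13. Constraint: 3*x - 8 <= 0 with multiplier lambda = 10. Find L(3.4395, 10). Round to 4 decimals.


Step 1: Evaluate f(x).
f(3.4395) = 4*3.4395^2 - 11*3.4395 + 13 = 22.4861
Step 2: Evaluate g(x).
g(3.4395) = 3*3.4395 - 8 = 2.3185
Step 3: Compute Lagrangian.
L = 22.4861 + 10*2.3185 = 45.6711


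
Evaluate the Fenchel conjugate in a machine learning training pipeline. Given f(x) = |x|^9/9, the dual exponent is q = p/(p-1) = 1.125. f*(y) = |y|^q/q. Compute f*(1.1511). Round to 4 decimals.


The conjugate exponent q satisfies 1/p + 1/q = 1.
p = 9, so q = 9/(9 - 1) = 1.125
|y|^q = 1.1511^1.125 = 1.1715
f*(1.1511) = 1.1715 / 1.125 = 1.0414


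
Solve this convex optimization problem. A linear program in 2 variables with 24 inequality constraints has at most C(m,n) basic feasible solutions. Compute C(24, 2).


Each vertex corresponds to some choice of n active constraints out of m, so the number of vertices is at most C(m, n) = m! / (n!(m-n)!).
m = 24, n = 2
Numerator: 24 * 23
Denominator: 2! = 2
C(24, 2) = 276


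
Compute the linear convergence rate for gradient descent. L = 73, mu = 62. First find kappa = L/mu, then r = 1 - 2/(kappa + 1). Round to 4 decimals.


Step 1: Compute the condition number.
kappa = L/mu = 73/62 = 1.1774
Step 2: Compute the convergence rate.
r = 1 - 2/(kappa + 1) = 1 - 2*mu/(L + mu) = (L - mu)/(L + mu) = 11/135 = 0.0815


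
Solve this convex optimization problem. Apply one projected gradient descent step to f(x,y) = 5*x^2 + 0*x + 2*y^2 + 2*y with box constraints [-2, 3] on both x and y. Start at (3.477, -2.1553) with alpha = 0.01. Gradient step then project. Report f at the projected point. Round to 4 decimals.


Step 1: Compute gradient at (3.477, -2.1553).
grad_x = 2*5*3.477 + 0 = 34.77
grad_y = 2*2*-2.1553 + 2 = -6.6212
Step 2: Gradient step.
x_raw = 3.477 - 0.01*34.77 = 3.1293
y_raw = -2.1553 - 0.01*-6.6212 = -2.0891
Step 3: Project onto [-2, 3].
x_proj = clip(3.1293) = 3.0
y_proj = clip(-2.0891) = -2.0
Step 4: Evaluate f.
f(3.0, -2.0) = 49.0


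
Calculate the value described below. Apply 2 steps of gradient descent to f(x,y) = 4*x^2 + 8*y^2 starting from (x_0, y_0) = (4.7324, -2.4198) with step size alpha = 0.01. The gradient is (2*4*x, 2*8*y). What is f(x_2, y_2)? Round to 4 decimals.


Gradient descent on f(x,y) = 4*x^2 + 8*y^2.
Starting point: (4.7324, -2.4198), alpha = 0.01
Step 1: grad_x = 2*4*4.7324 = 37.8592, grad_y = 2*8*-2.4198 = -38.7168
  x_1 = 4.7324 - 0.01*37.8592 = 4.3538
  y_1 = -2.4198 - 0.01*-38.7168 = -2.0326
Step 2: grad_x = 2*4*4.3538 = 34.8305, grad_y = 2*8*-2.0326 = -32.5221
  x_2 = 4.3538 - 0.01*34.8305 = 4.0055
  y_2 = -2.0326 - 0.01*-32.5221 = -1.7074
f(4.0055, -1.7074) = 4*4.0055^2 + 8*(-1.7074)^2 = 87.4982


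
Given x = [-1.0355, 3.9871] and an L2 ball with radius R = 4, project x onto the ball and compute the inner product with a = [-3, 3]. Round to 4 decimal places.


Step 1: Compute ||x|| (intermediates to 6 decimals).
||x|| = sqrt((-1.0355)^2 + 3.9871^2) = 4.119372
Step 2: Project.
Since ||x|| > R, scale = R/||x|| = 4/4.119372 = 0.971022, proj(x) = scale * x
proj(x) = [-1.005493, 3.871562]
Step 3: Dot product.
a^T * proj(x) = -3*(-1.005493) + 3*3.871562 = 14.6312


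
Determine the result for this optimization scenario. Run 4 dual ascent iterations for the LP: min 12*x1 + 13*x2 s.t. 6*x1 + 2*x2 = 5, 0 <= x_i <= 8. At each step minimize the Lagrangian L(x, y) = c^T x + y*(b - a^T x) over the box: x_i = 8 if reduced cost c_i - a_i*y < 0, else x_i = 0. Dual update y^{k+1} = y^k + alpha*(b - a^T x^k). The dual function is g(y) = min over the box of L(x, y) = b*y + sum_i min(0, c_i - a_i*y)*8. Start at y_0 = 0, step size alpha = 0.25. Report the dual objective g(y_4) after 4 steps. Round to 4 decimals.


Dual ascent for LP: min 12*x1 + 13*x2, 6*x1 + 2*x2 = 5, 0 <= x_i <= 8
Step 1: y^k = 0.0, reduced costs: (12.0, 13.0)
  x^k = (0.0, 0.0), subgradient = b - a^T x = 5.0
  y^{k+1} = 0.0 + 0.25*5.0 = 1.25
Step 2: y^k = 1.25, reduced costs: (4.5, 10.5)
  x^k = (0.0, 0.0), subgradient = b - a^T x = 5.0
  y^{k+1} = 1.25 + 0.25*5.0 = 2.5
Step 3: y^k = 2.5, reduced costs: (-3.0, 8.0)
  x^k = (8.0, 0.0), subgradient = b - a^T x = -43.0
  y^{k+1} = 2.5 + 0.25*-43.0 = -8.25
Step 4: y^k = -8.25, reduced costs: (61.5, 29.5)
  x^k = (0.0, 0.0), subgradient = b - a^T x = 5.0
  y^{k+1} = -8.25 + 0.25*5.0 = -7.0
Dual objective at y_4 = -7.0: reduced costs (54.0, 27.0), box minimizer x = (0.0, 0.0)
g(y_4) = b*y + (c1 - a1*y)*x1 + (c2 - a2*y)*x2 = 5*(-7.0) + 54.0*0.0 + 27.0*0.0 = -35.0 + 0.0 + 0.0 = -35.0
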